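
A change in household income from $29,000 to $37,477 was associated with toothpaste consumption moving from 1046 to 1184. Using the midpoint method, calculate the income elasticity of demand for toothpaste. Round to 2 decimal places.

%ΔQ = (1184 − 1046)/[(1046+1184)/2] = 138/1115 ≈ 0.1238.
%ΔM = (37,477 − 29,000)/[(29,000+37,477)/2] = 8477/33238.5 ≈ 0.2550.
E_I = %ΔQ/%ΔM ≈ 0.49.
E_I ∈ (0,1): normal good (necessity).

0.49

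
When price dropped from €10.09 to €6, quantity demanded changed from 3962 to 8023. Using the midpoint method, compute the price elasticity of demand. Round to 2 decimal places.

-1.33

%ΔQ = (8023 − 3962)/[(3962 + 8023)/2] = 4061/5992.5 ≈ 0.6777.
%Δp = (6 − 10.09)/[(10.09 + 6)/2] = -4.09/8.045 ≈ -0.5084.
Arc elasticity E = %ΔQ/%Δp ≈ 0.6777/-0.5084 ≈ -1.33.
|E| > 1: demand is elastic over this range.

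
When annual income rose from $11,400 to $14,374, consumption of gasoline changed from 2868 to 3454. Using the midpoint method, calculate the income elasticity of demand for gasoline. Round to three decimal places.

0.803

%ΔQ = (3454 − 2868)/[(2868+3454)/2] = 586/3161 ≈ 0.1854.
%ΔI = (14,374 − 11,400)/[(11,400+14,374)/2] = 2974/12887 ≈ 0.2308.
E_I = %ΔQ/%ΔI ≈ 0.803.
E_I ∈ (0,1): normal good (necessity).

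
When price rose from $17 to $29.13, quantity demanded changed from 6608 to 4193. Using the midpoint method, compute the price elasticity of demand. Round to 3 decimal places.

%ΔQ = (4193 − 6608)/[(6608 + 4193)/2] = -2415/5400.5 ≈ -0.4472.
%Δp = (29.13 − 17)/[(17 + 29.13)/2] = 12.13/23.065 ≈ 0.5259.
Arc elasticity E = %ΔQ/%Δp ≈ -0.4472/0.5259 ≈ -0.850.
|E| < 1: demand is inelastic over this range.

-0.850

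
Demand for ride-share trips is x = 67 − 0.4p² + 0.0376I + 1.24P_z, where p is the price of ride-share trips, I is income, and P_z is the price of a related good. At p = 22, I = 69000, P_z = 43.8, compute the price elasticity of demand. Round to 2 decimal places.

Substituting, x = 67 − 0.4(22)² + 0.0376(69000) + 1.24(43.8) = 67 − 193.6 + 2594.4 + 54.312 = 2522.112.
∂x/∂p = −2·0.4·p = -17.6, so E_p = -17.6·(22/2522.112) ≈ -0.15.
|E_p| < 1: demand is inelastic.

-0.15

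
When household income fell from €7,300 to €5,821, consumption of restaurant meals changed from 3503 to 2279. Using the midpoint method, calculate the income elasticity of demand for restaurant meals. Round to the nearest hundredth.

1.88

%ΔQ = (2279 − 3503)/[(3503+2279)/2] = -1224/2891 ≈ -0.4234.
%ΔI = (5,821 − 7,300)/[(7,300+5,821)/2] = -1479/6560.5 ≈ -0.2254.
E_I = %ΔQ/%ΔI ≈ 1.88.
E_I > 1: normal good (luxury).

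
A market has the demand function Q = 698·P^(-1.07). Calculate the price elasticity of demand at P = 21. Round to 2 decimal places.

For a Cobb–Douglas (constant-elasticity) form Q = A·P^α·…, the elasticity with respect to P equals the exponent α at every point.
Here the exponent on P is -1.07, so the price elasticity of demand is -1.07.

-1.07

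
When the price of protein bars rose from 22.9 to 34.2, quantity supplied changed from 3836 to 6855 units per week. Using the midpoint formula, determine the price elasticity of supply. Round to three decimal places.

%ΔQ = (6855 − 3836)/[(3836 + 6855)/2] = 3019/5345.5 ≈ 0.5648.
%Δp = (34.2 − 22.9)/[(22.9 + 34.2)/2] = 11.3/28.55 ≈ 0.3958.
Arc elasticity E = %ΔQ/%Δp ≈ 0.5648/0.3958 ≈ 1.427.
|E| > 1: supply is elastic over this range.

1.427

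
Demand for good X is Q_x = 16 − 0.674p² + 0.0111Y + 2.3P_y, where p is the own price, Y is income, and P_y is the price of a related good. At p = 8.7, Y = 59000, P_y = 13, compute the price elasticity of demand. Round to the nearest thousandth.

Evaluating quantity at (p, Y, P_y) gives Q_x = 16 − 0.674(8.7)² + 0.0111(59000) + 2.3(13) = 16 − 51.0151 + 654.9 + 29.9 = 649.7849.
∂Q_x/∂p = −2·0.674·p = -11.7276, so E_p = -11.7276·(8.7/649.7849) ≈ -0.157.
|E_p| < 1: demand is inelastic.

-0.157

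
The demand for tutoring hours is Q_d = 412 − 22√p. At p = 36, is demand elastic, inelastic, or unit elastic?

At p = 36, Q_d = 280.
dQ_d/dp = −22/(2√p) = −22/(2·6).
Point elasticity E = (dQ_d/dp)·(p/Q_d) = -1.8333 × 36/280 ≈ -0.236.
|E| ≈ 0.236 < 1, so demand is inelastic.

inelastic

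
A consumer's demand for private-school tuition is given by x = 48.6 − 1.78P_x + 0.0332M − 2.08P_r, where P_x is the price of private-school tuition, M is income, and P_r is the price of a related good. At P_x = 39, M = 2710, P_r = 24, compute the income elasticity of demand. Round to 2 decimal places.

x = 48.6 − 1.78(39) + 0.0332(2710) − 2.08(24) = 48.6 − 69.42 + 89.972 − 49.92 = 19.232.
∂x/∂M = +0.0332, so E_I = 0.0332·(2710/19.232) ≈ 4.68.
E_I > 1: normal good (luxury).

4.68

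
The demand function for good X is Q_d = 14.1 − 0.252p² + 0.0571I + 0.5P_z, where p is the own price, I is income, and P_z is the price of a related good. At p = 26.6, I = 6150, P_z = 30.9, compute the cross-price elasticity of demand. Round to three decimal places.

0.076

Evaluating quantity at (p, I, P_z) gives Q_d = 14.1 − 0.252(26.6)² + 0.0571(6150) + 0.5(30.9) = 14.1 − 178.3051 + 351.165 + 15.45 = 202.4099.
∂Q_d/∂P_z = +0.5, so E_xy = 0.5·(30.9/202.4099) ≈ 0.076.
E_xy > 0: the goods are substitutes.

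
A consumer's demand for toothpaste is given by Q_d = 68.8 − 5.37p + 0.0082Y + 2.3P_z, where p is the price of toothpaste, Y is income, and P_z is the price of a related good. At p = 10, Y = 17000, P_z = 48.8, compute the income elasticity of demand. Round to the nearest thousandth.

At the given point, Q_d = 68.8 − 5.37(10) + 0.0082(17000) + 2.3(48.8) = 68.8 − 53.7 + 139.4 + 112.24 = 266.74.
∂Q_d/∂Y = +0.0082, so E_I = 0.0082·(17000/266.74) ≈ 0.523.
E_I ∈ (0,1): normal good (necessity).

0.523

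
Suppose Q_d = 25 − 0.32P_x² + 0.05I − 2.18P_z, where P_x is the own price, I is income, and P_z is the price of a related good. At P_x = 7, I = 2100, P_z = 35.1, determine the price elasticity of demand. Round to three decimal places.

Substituting, Q_d = 25 − 0.32(7)² + 0.05(2100) − 2.18(35.1) = 25 − 15.68 + 105 − 76.518 = 37.802.
∂Q_d/∂P_x = −2·0.32·P_x = -4.48, so E_p = -4.48·(7/37.802) ≈ -0.830.
|E_p| < 1: demand is inelastic.

-0.830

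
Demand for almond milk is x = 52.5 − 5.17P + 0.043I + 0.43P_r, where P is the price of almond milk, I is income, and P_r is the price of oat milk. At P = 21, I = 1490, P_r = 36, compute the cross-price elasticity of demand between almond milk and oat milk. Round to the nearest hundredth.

x = 52.5 − 5.17(21) + 0.043(1490) + 0.43(36) = 52.5 − 108.57 + 64.07 + 15.48 = 23.48.
∂x/∂P_r = +0.43, so E_xy = 0.43·(36/23.48) ≈ 0.66.
E_xy > 0: the goods are substitutes.

0.66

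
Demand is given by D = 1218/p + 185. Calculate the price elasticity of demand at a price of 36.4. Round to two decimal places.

At p = 36.4, D = 218.4615.
dD/dp = −1218/p² = −0.9193.
Point elasticity E = (dD/dp)·(p/D) = -0.9193 × 36.4/218.4615 ≈ -0.15.
|E| < 1, so demand is inelastic at this price.

-0.15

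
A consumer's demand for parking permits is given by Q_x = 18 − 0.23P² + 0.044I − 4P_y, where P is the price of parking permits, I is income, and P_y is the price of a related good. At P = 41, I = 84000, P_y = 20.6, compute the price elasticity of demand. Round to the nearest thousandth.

-0.238

Substituting, Q_x = 18 − 0.23(41)² + 0.044(84000) − 4(20.6) = 18 − 386.63 + 3696 − 82.4 = 3244.97.
∂Q_x/∂P = −2·0.23·P = -18.86, so E_p = -18.86·(41/3244.97) ≈ -0.238.
|E_p| < 1: demand is inelastic.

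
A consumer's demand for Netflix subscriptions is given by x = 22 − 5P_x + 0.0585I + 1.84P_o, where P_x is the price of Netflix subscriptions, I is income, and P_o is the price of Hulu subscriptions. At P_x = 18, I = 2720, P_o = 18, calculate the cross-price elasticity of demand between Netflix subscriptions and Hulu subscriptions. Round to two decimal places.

0.27

Evaluating quantity at (P_x, I, P_o) gives x = 22 − 5(18) + 0.0585(2720) + 1.84(18) = 22 − 90 + 159.12 + 33.12 = 124.24.
∂x/∂P_o = +1.84, so E_xy = 1.84·(18/124.24) ≈ 0.27.
E_xy > 0: the goods are substitutes.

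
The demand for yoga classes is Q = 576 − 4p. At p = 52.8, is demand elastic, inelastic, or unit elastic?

At p = 52.8, Q = 364.8.
dQ/dp = −4.
Point elasticity E = (dQ/dp)·(p/Q) = -4 × 52.8/364.8 ≈ -0.579.
|E| ≈ 0.579 < 1, so demand is inelastic.

inelastic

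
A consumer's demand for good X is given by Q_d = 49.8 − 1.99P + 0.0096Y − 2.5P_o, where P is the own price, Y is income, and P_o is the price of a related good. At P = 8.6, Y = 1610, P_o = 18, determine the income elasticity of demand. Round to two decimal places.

First evaluate Q_d: 49.8 − 1.99(8.6) + 0.0096(1610) − 2.5(18) = 49.8 − 17.114 + 15.456 − 45 = 3.142.
∂Q_d/∂Y = +0.0096, so E_I = 0.0096·(1610/3.142) ≈ 4.92.
E_I > 1: normal good (luxury).

4.92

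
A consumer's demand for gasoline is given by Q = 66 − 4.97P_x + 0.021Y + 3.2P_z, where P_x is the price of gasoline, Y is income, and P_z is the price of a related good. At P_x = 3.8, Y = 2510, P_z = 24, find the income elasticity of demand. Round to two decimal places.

First evaluate Q: 66 − 4.97(3.8) + 0.021(2510) + 3.2(24) = 66 − 18.886 + 52.71 + 76.8 = 176.624.
∂Q/∂Y = +0.021, so E_I = 0.021·(2510/176.624) ≈ 0.30.
E_I ∈ (0,1): normal good (necessity).

0.30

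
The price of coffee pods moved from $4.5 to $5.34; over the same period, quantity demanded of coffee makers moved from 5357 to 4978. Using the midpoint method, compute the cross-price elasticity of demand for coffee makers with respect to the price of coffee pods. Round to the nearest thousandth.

-0.430

%ΔQ_x = (4978 − 5357)/[(5357+4978)/2] = -379/5167.5 ≈ -0.0733.
%ΔP_y = (5.34 − 4.5)/[(4.5+5.34)/2] ≈ 0.1707.
E_xy = -0.0733/0.1707 ≈ -0.430.
E_xy < 0, so coffee makers and coffee pods are complements.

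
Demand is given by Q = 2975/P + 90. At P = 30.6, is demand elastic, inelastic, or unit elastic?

inelastic

At P = 30.6, Q = 187.2222.
dQ/dP = −2975/P² = −3.1772.
Point elasticity E = (dQ/dP)·(P/Q) = -3.1772 × 30.6/187.2222 ≈ -0.519.
|E| ≈ 0.519 < 1, so demand is inelastic.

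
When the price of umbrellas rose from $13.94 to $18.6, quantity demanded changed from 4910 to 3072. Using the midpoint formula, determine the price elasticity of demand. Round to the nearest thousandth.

%Δq = (3072 − 4910)/[(4910 + 3072)/2] = -1838/3991 ≈ -0.4605.
%Δp = (18.6 − 13.94)/[(13.94 + 18.6)/2] = 4.66/16.27 ≈ 0.2864.
Arc elasticity E = %Δq/%Δp ≈ -0.4605/0.2864 ≈ -1.608.
|E| > 1: demand is elastic over this range.

-1.608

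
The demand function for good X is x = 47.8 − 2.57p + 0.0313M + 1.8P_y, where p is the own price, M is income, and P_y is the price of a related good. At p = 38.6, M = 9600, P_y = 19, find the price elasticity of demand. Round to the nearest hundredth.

Substituting, x = 47.8 − 2.57(38.6) + 0.0313(9600) + 1.8(19) = 47.8 − 99.202 + 300.48 + 34.2 = 283.278.
∂x/∂p = −2.57, so E_p = (−2.57)·(38.6/283.278) ≈ -0.35.
|E_p| < 1: demand is inelastic.

-0.35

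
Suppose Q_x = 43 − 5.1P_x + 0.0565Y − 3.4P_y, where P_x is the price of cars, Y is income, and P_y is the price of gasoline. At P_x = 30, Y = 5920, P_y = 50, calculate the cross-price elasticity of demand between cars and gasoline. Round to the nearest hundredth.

First evaluate Q_x: 43 − 5.1(30) + 0.0565(5920) − 3.4(50) = 43 − 153 + 334.48 − 170 = 54.48.
∂Q_x/∂P_y = −3.4, so E_xy = -3.4·(50/54.48) ≈ -3.12.
E_xy < 0: the goods are complements.

-3.12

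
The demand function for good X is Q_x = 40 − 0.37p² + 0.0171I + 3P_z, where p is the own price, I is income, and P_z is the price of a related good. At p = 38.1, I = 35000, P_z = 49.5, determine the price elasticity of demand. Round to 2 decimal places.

-4.30

First evaluate Q_x: 40 − 0.37(38.1)² + 0.0171(35000) + 3(49.5) = 40 − 537.0957 + 598.5 + 148.5 = 249.9043.
∂Q_x/∂p = −2·0.37·p = -28.194, so E_p = -28.194·(38.1/249.9043) ≈ -4.30.
|E_p| > 1: demand is elastic.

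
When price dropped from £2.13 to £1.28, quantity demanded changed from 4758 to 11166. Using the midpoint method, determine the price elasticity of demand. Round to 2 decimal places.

-1.61

%Δq = (11166 − 4758)/[(4758 + 11166)/2] = 6408/7962 ≈ 0.8048.
%ΔP = (1.28 − 2.13)/[(2.13 + 1.28)/2] = -0.85/1.705 ≈ -0.4985.
Arc elasticity E = %Δq/%ΔP ≈ 0.8048/-0.4985 ≈ -1.61.
|E| > 1: demand is elastic over this range.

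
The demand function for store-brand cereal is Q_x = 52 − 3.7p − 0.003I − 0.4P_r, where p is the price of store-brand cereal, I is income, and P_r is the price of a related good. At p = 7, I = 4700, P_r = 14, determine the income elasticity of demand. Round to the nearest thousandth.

-2.203

Substituting, Q_x = 52 − 3.7(7) − 0.003(4700) − 0.4(14) = 52 − 25.9 − 14.1 − 5.6 = 6.4.
∂Q_x/∂I = −0.003, so E_I = -0.003·(4700/6.4) ≈ -2.203.
E_I < 0: inferior good.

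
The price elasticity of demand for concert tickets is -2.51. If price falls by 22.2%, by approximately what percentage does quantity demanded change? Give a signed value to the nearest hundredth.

55.72

%ΔQ ≈ E × %ΔP = (-2.51) × (-22.2%) ≈ 55.72%.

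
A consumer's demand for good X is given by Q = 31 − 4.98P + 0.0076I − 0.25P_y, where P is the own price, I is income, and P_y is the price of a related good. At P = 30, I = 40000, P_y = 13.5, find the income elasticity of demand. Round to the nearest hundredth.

1.67

Evaluating quantity at (P, I, P_y) gives Q = 31 − 4.98(30) + 0.0076(40000) − 0.25(13.5) = 31 − 149.4 + 304 − 3.375 = 182.225.
∂Q/∂I = +0.0076, so E_I = 0.0076·(40000/182.225) ≈ 1.67.
E_I > 1: normal good (luxury).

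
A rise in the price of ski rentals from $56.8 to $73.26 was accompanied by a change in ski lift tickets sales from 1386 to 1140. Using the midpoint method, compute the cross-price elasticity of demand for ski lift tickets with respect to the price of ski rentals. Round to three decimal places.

-0.770

%ΔQ_x = (1140 − 1386)/[(1386+1140)/2] = -246/1263 ≈ -0.1948.
%ΔP_y = (73.26 − 56.8)/[(56.8+73.26)/2] ≈ 0.2531.
E_xy = -0.1948/0.2531 ≈ -0.770.
E_xy < 0, so ski lift tickets and ski rentals are complements.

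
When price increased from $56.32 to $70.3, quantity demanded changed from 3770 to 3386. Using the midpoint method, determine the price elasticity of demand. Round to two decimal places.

%Δq = (3386 − 3770)/[(3770 + 3386)/2] = -384/3578 ≈ -0.1073.
%ΔP = (70.3 − 56.32)/[(56.32 + 70.3)/2] = 13.98/63.31 ≈ 0.2208.
Arc elasticity E = %Δq/%ΔP ≈ -0.1073/0.2208 ≈ -0.49.
|E| < 1: demand is inelastic over this range.

-0.49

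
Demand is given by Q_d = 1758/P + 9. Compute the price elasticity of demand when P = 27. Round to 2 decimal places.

At P = 27, Q_d = 74.1111.
dQ_d/dP = −1758/P² = −2.4115.
Point elasticity E = (dQ_d/dP)·(P/Q_d) = -2.4115 × 27/74.1111 ≈ -0.88.
|E| < 1, so demand is inelastic at this price.

-0.88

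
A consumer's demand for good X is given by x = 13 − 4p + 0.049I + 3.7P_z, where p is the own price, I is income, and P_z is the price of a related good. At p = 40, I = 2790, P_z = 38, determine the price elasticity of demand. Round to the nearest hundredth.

-1.23

Evaluating quantity at (p, I, P_z) gives x = 13 − 4(40) + 0.049(2790) + 3.7(38) = 13 − 160 + 136.71 + 140.6 = 130.31.
∂x/∂p = −4, so E_p = (−4)·(40/130.31) ≈ -1.23.
|E_p| > 1: demand is elastic.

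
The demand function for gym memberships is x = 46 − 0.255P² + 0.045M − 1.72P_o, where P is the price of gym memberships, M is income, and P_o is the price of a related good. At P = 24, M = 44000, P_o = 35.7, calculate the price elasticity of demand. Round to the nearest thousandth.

-0.162

Evaluating quantity at (P, M, P_o) gives x = 46 − 0.255(24)² + 0.045(44000) − 1.72(35.7) = 46 − 146.88 + 1980 − 61.404 = 1817.716.
∂x/∂P = −2·0.255·P = -12.24, so E_p = -12.24·(24/1817.716) ≈ -0.162.
|E_p| < 1: demand is inelastic.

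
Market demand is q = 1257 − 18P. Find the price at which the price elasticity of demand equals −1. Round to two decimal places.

34.92

For linear demand q = a − bP, E = −bP/(a − bP). |E| = 1 ⇒ bP = a − bP ⇒ P = a/(2b).
P = 1257/(2·18) ≈ 34.92.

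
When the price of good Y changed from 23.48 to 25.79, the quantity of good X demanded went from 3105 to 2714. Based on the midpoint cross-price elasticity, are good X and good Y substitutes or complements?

complements

%ΔQ_x = (2714 − 3105)/[(3105+2714)/2] = -391/2909.5 ≈ -0.1344.
%ΔP_y = (25.79 − 23.48)/[(23.48+25.79)/2] ≈ 0.0938.
E_xy = -0.1344/0.0938 ≈ -1.433.
E_xy < 0, so the goods are complements.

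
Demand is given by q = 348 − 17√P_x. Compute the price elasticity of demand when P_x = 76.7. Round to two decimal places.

At P_x = 76.7, q = 199.1165.
dq/dP_x = −17/(2√P_x) = −17/(2·8.7579).
Point elasticity E = (dq/dP_x)·(P_x/q) = -0.9706 × 76.7/199.1165 ≈ -0.37.
|E| < 1, so demand is inelastic at this price.

-0.37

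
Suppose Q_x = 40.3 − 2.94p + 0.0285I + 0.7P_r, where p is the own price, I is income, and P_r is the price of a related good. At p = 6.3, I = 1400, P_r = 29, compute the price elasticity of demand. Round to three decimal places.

-0.226

At the given point, Q_x = 40.3 − 2.94(6.3) + 0.0285(1400) + 0.7(29) = 40.3 − 18.522 + 39.9 + 20.3 = 81.978.
∂Q_x/∂p = −2.94, so E_p = (−2.94)·(6.3/81.978) ≈ -0.226.
|E_p| < 1: demand is inelastic.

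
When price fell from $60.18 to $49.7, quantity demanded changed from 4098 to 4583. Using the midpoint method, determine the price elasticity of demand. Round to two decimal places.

%ΔQ = (4583 − 4098)/[(4098 + 4583)/2] = 485/4340.5 ≈ 0.1117.
%Δp = (49.7 − 60.18)/[(60.18 + 49.7)/2] = -10.48/54.94 ≈ -0.1908.
Arc elasticity E = %ΔQ/%Δp ≈ 0.1117/-0.1908 ≈ -0.59.
|E| < 1: demand is inelastic over this range.

-0.59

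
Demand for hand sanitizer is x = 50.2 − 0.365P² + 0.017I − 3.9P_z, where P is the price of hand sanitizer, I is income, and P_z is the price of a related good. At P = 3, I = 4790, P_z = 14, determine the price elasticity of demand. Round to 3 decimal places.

-0.089

First evaluate x: 50.2 − 0.365(3)² + 0.017(4790) − 3.9(14) = 50.2 − 3.285 + 81.43 − 54.6 = 73.745.
∂x/∂P = −2·0.365·P = -2.19, so E_p = -2.19·(3/73.745) ≈ -0.089.
|E_p| < 1: demand is inelastic.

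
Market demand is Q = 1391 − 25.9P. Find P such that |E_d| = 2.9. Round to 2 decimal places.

39.94

Set −bP/(a − bP) = −2.9 ⇒ bP = 2.9(a − bP) ⇒ bP(1+2.9) = 2.9·a.
P = 2.9·1391/(25.9·3.9) ≈ 39.94.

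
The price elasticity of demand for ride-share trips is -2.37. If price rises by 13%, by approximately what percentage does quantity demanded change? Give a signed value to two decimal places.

%ΔQ ≈ E × %ΔP = (-2.37) × (13%) = -30.81%.

-30.81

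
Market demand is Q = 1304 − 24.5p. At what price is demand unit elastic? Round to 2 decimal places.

26.61

For linear demand Q = a − bp, E = −bp/(a − bp). |E| = 1 ⇒ bp = a − bp ⇒ p = a/(2b).
p = 1304/(2·24.5) ≈ 26.61.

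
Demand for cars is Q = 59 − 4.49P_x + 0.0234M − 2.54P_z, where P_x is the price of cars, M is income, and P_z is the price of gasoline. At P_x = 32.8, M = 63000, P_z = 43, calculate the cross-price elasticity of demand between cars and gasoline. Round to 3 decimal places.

First evaluate Q: 59 − 4.49(32.8) + 0.0234(63000) − 2.54(43) = 59 − 147.272 + 1474.2 − 109.22 = 1276.708.
∂Q/∂P_z = −2.54, so E_xy = -2.54·(43/1276.708) ≈ -0.086.
E_xy < 0: the goods are complements.

-0.086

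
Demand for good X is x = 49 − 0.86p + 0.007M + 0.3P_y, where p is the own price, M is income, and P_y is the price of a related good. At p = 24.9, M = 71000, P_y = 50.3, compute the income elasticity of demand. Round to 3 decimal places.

0.921

x = 49 − 0.86(24.9) + 0.007(71000) + 0.3(50.3) = 49 − 21.414 + 497 + 15.09 = 539.676.
∂x/∂M = +0.007, so E_I = 0.007·(71000/539.676) ≈ 0.921.
E_I ∈ (0,1): normal good (necessity).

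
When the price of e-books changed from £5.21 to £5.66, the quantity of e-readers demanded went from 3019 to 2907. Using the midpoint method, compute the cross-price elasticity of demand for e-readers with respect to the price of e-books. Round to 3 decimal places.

-0.457

%ΔQ_x = (2907 − 3019)/[(3019+2907)/2] = -112/2963 ≈ -0.0378.
%ΔP_y = (5.66 − 5.21)/[(5.21+5.66)/2] ≈ 0.0828.
E_xy = -0.0378/0.0828 ≈ -0.457.
E_xy < 0, so e-readers and e-books are complements.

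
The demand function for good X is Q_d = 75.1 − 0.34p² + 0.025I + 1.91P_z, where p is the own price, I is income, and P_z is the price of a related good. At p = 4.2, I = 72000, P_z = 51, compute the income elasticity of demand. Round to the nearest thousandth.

Q_d = 75.1 − 0.34(4.2)² + 0.025(72000) + 1.91(51) = 75.1 − 5.9976 + 1800 + 97.41 = 1966.5124.
∂Q_d/∂I = +0.025, so E_I = 0.025·(72000/1966.5124) ≈ 0.915.
E_I ∈ (0,1): normal good (necessity).

0.915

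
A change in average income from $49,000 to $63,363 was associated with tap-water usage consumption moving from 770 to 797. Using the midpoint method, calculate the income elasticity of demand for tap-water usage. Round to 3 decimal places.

%ΔQ = (797 − 770)/[(770+797)/2] = 27/783.5 ≈ 0.0345.
%ΔM = (63,363 − 49,000)/[(49,000+63,363)/2] = 14363/56181.5 ≈ 0.2557.
E_I = %ΔQ/%ΔM ≈ 0.135.
E_I ∈ (0,1): normal good (necessity).

0.135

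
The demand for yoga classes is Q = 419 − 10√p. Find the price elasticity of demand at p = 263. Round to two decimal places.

At p = 263, Q = 256.8273.
dQ/dp = −10/(2√p) = −10/(2·16.2173).
Point elasticity E = (dQ/dp)·(p/Q) = -0.3083 × 263/256.8273 ≈ -0.32.
|E| < 1, so demand is inelastic at this price.

-0.32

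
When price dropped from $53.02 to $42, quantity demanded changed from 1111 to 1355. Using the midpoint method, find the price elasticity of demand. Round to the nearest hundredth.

-0.85

%ΔQ = (1355 − 1111)/[(1111 + 1355)/2] = 244/1233 ≈ 0.1979.
%ΔP = (42 − 53.02)/[(53.02 + 42)/2] = -11.02/47.51 ≈ -0.2320.
Arc elasticity E = %ΔQ/%ΔP ≈ 0.1979/-0.2320 ≈ -0.85.
|E| < 1: demand is inelastic over this range.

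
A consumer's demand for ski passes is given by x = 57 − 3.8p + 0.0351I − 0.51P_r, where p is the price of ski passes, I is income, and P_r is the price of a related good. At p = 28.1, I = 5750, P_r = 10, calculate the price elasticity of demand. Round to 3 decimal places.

At the given point, x = 57 − 3.8(28.1) + 0.0351(5750) − 0.51(10) = 57 − 106.78 + 201.825 − 5.1 = 146.945.
∂x/∂p = −3.8, so E_p = (−3.8)·(28.1/146.945) ≈ -0.727.
|E_p| < 1: demand is inelastic.

-0.727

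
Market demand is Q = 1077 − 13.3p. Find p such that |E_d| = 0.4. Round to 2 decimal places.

Set −bp/(a − bp) = −0.4 ⇒ bp = 0.4(a − bp) ⇒ bp(1+0.4) = 0.4·a.
p = 0.4·1077/(13.3·1.4) ≈ 23.14.

23.14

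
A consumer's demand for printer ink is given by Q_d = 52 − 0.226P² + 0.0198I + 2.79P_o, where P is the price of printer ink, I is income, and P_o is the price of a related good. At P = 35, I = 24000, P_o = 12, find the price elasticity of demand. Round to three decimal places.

-1.951

Q_d = 52 − 0.226(35)² + 0.0198(24000) + 2.79(12) = 52 − 276.85 + 475.2 + 33.48 = 283.83.
∂Q_d/∂P = −2·0.226·P = -15.82, so E_p = -15.82·(35/283.83) ≈ -1.951.
|E_p| > 1: demand is elastic.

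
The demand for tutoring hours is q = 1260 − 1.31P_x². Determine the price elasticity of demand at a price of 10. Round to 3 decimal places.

At P_x = 10, q = 1129.
dq/dP_x = −2·1.31·P_x = −26.2.
Point elasticity E = (dq/dP_x)·(P_x/q) = -26.2 × 10/1129 ≈ -0.232.
|E| < 1, so demand is inelastic at this price.

-0.232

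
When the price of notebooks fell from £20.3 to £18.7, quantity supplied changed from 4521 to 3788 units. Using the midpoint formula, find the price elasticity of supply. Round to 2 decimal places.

2.15

%Δq = (3788 − 4521)/[(4521 + 3788)/2] = -733/4154.5 ≈ -0.1764.
%Δp = (18.7 − 20.3)/[(20.3 + 18.7)/2] = -1.6/19.5 ≈ -0.0821.
Arc elasticity E = %Δq/%Δp ≈ -0.1764/-0.0821 ≈ 2.15.
|E| > 1: supply is elastic over this range.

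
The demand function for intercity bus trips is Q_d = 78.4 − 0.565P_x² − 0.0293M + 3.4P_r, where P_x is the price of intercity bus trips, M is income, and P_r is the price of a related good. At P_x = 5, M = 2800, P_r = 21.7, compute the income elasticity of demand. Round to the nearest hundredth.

First evaluate Q_d: 78.4 − 0.565(5)² − 0.0293(2800) + 3.4(21.7) = 78.4 − 14.125 − 82.04 + 73.78 = 56.015.
∂Q_d/∂M = −0.0293, so E_I = -0.0293·(2800/56.015) ≈ -1.46.
E_I < 0: inferior good.

-1.46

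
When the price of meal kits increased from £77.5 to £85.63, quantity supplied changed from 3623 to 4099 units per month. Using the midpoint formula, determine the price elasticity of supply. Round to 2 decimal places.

%ΔQ = (4099 − 3623)/[(3623 + 4099)/2] = 476/3861 ≈ 0.1233.
%ΔP = (85.63 − 77.5)/[(77.5 + 85.63)/2] = 8.13/81.565 ≈ 0.0997.
Arc elasticity E = %ΔQ/%ΔP ≈ 0.1233/0.0997 ≈ 1.24.
|E| > 1: supply is elastic over this range.

1.24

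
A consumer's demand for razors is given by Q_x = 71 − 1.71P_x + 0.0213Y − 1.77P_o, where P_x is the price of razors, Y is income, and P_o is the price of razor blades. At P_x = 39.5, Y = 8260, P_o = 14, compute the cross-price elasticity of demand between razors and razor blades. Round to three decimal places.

At the given point, Q_x = 71 − 1.71(39.5) + 0.0213(8260) − 1.77(14) = 71 − 67.545 + 175.938 − 24.78 = 154.613.
∂Q_x/∂P_o = −1.77, so E_xy = -1.77·(14/154.613) ≈ -0.160.
E_xy < 0: the goods are complements.

-0.160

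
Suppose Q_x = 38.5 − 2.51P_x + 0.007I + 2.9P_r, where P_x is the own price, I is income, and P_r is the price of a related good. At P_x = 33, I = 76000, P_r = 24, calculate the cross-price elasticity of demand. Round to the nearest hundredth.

Evaluating quantity at (P_x, I, P_r) gives Q_x = 38.5 − 2.51(33) + 0.007(76000) + 2.9(24) = 38.5 − 82.83 + 532 + 69.6 = 557.27.
∂Q_x/∂P_r = +2.9, so E_xy = 2.9·(24/557.27) ≈ 0.12.
E_xy > 0: the goods are substitutes.

0.12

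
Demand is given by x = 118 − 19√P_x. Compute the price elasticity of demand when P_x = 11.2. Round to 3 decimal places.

-0.584

At P_x = 11.2, x = 54.4138.
dx/dP_x = −19/(2√P_x) = −19/(2·3.3466).
Point elasticity E = (dx/dP_x)·(P_x/x) = -2.8387 × 11.2/54.4138 ≈ -0.584.
|E| < 1, so demand is inelastic at this price.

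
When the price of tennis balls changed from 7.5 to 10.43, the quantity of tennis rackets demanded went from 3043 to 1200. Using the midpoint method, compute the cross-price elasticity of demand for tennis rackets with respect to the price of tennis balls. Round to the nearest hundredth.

%ΔQ_x = (1200 − 3043)/[(3043+1200)/2] = -1843/2121.5 ≈ -0.8687.
%ΔP_y = (10.43 − 7.5)/[(7.5+10.43)/2] ≈ 0.3268.
E_xy = -0.8687/0.3268 ≈ -2.66.
E_xy < 0, so tennis rackets and tennis balls are complements.

-2.66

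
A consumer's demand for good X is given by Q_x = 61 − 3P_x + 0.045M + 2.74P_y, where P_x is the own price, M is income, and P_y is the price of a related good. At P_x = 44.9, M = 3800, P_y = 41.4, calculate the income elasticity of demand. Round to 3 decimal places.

0.811

At the given point, Q_x = 61 − 3(44.9) + 0.045(3800) + 2.74(41.4) = 61 − 134.7 + 171 + 113.436 = 210.736.
∂Q_x/∂M = +0.045, so E_I = 0.045·(3800/210.736) ≈ 0.811.
E_I ∈ (0,1): normal good (necessity).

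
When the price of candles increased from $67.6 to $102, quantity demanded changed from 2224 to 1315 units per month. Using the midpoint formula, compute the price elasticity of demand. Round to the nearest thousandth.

%ΔQ = (1315 − 2224)/[(2224 + 1315)/2] = -909/1769.5 ≈ -0.5137.
%Δp = (102 − 67.6)/[(67.6 + 102)/2] = 34.4/84.8 ≈ 0.4057.
Arc elasticity E = %ΔQ/%Δp ≈ -0.5137/0.4057 ≈ -1.266.
|E| > 1: demand is elastic over this range.

-1.266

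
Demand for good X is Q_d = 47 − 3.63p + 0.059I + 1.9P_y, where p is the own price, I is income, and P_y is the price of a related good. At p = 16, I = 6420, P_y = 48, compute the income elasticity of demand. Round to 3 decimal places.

First evaluate Q_d: 47 − 3.63(16) + 0.059(6420) + 1.9(48) = 47 − 58.08 + 378.78 + 91.2 = 458.9.
∂Q_d/∂I = +0.059, so E_I = 0.059·(6420/458.9) ≈ 0.825.
E_I ∈ (0,1): normal good (necessity).

0.825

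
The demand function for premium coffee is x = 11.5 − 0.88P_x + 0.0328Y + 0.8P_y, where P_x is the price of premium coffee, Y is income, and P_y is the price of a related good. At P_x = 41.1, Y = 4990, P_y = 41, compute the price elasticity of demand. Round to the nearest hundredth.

-0.21

Evaluating quantity at (P_x, Y, P_y) gives x = 11.5 − 0.88(41.1) + 0.0328(4990) + 0.8(41) = 11.5 − 36.168 + 163.672 + 32.8 = 171.804.
∂x/∂P_x = −0.88, so E_p = (−0.88)·(41.1/171.804) ≈ -0.21.
|E_p| < 1: demand is inelastic.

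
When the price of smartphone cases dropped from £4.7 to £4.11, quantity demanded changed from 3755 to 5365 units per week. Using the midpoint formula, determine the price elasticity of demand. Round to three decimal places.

%ΔQ = (5365 − 3755)/[(3755 + 5365)/2] = 1610/4560 ≈ 0.3531.
%ΔP = (4.11 − 4.7)/[(4.7 + 4.11)/2] = -0.59/4.405 ≈ -0.1339.
Arc elasticity E = %ΔQ/%ΔP ≈ 0.3531/-0.1339 ≈ -2.636.
|E| > 1: demand is elastic over this range.

-2.636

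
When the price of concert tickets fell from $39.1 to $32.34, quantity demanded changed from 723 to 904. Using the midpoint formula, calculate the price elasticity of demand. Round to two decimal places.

%Δq = (904 − 723)/[(723 + 904)/2] = 181/813.5 ≈ 0.2225.
%ΔP = (32.34 − 39.1)/[(39.1 + 32.34)/2] = -6.76/35.72 ≈ -0.1892.
Arc elasticity E = %Δq/%ΔP ≈ 0.2225/-0.1892 ≈ -1.18.
|E| > 1: demand is elastic over this range.

-1.18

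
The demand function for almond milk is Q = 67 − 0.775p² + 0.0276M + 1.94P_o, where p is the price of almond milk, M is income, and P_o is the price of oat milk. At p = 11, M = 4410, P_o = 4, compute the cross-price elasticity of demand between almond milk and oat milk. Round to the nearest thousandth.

Substituting, Q = 67 − 0.775(11)² + 0.0276(4410) + 1.94(4) = 67 − 93.775 + 121.716 + 7.76 = 102.701.
∂Q/∂P_o = +1.94, so E_xy = 1.94·(4/102.701) ≈ 0.076.
E_xy > 0: the goods are substitutes.

0.076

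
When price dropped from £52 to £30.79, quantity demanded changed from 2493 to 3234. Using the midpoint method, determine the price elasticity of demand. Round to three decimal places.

-0.505

%Δq = (3234 − 2493)/[(2493 + 3234)/2] = 741/2863.5 ≈ 0.2588.
%Δp = (30.79 − 52)/[(52 + 30.79)/2] = -21.21/41.395 ≈ -0.5124.
Arc elasticity E = %Δq/%Δp ≈ 0.2588/-0.5124 ≈ -0.505.
|E| < 1: demand is inelastic over this range.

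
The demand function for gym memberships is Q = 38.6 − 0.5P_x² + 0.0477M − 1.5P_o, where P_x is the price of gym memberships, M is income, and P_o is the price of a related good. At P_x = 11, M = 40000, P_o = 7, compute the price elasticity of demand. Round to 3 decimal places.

-0.065

Q = 38.6 − 0.5(11)² + 0.0477(40000) − 1.5(7) = 38.6 − 60.5 + 1908 − 10.5 = 1875.6.
∂Q/∂P_x = −2·0.5·P_x = -11, so E_p = -11·(11/1875.6) ≈ -0.065.
|E_p| < 1: demand is inelastic.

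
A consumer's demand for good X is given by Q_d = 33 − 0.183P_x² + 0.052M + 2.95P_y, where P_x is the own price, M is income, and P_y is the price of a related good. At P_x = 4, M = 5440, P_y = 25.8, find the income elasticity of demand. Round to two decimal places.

At the given point, Q_d = 33 − 0.183(4)² + 0.052(5440) + 2.95(25.8) = 33 − 2.928 + 282.88 + 76.11 = 389.062.
∂Q_d/∂M = +0.052, so E_I = 0.052·(5440/389.062) ≈ 0.73.
E_I ∈ (0,1): normal good (necessity).

0.73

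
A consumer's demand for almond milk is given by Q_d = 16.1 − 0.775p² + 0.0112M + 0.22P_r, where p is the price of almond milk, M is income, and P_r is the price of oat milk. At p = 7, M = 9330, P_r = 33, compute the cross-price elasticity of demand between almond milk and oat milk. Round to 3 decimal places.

First evaluate Q_d: 16.1 − 0.775(7)² + 0.0112(9330) + 0.22(33) = 16.1 − 37.975 + 104.496 + 7.26 = 89.881.
∂Q_d/∂P_r = +0.22, so E_xy = 0.22·(33/89.881) ≈ 0.081.
E_xy > 0: the goods are substitutes.

0.081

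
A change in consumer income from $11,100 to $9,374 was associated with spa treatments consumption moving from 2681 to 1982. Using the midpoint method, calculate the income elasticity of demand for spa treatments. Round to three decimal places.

%ΔQ = (1982 − 2681)/[(2681+1982)/2] = -699/2331.5 ≈ -0.2998.
%ΔY = (9,374 − 11,100)/[(11,100+9,374)/2] = -1726/10237 ≈ -0.1686.
E_I = %ΔQ/%ΔY ≈ 1.778.
E_I > 1: normal good (luxury).

1.778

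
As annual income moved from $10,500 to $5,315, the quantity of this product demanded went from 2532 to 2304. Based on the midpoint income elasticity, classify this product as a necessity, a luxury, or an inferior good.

%ΔQ = (2304 − 2532)/[(2532+2304)/2] = -228/2418 ≈ -0.0943.
%ΔI = (5,315 − 10,500)/[(10,500+5,315)/2] = -5185/7907.5 ≈ -0.6557.
E_I = %ΔQ/%ΔI ≈ 0.144.
E_I ∈ (0,1): normal good (necessity).

necessity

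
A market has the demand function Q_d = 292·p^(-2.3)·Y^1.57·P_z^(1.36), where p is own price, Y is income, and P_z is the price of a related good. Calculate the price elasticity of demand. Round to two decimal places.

For a Cobb–Douglas (constant-elasticity) form Q_d = A·p^α·…, the elasticity with respect to p equals the exponent α at every point.
Here the exponent on p is -2.3, so the price elasticity of demand is -2.30.

-2.30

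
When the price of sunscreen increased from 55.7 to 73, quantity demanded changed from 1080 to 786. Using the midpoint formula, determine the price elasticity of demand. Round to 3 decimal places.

-1.172

%Δq = (786 − 1080)/[(1080 + 786)/2] = -294/933 ≈ -0.3151.
%Δp = (73 − 55.7)/[(55.7 + 73)/2] = 17.3/64.35 ≈ 0.2688.
Arc elasticity E = %Δq/%Δp ≈ -0.3151/0.2688 ≈ -1.172.
|E| > 1: demand is elastic over this range.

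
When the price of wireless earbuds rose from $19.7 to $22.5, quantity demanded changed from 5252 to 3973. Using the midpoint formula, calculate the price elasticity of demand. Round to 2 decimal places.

%Δq = (3973 − 5252)/[(5252 + 3973)/2] = -1279/4612.5 ≈ -0.2773.
%ΔP = (22.5 − 19.7)/[(19.7 + 22.5)/2] = 2.8/21.1 ≈ 0.1327.
Arc elasticity E = %Δq/%ΔP ≈ -0.2773/0.1327 ≈ -2.09.
|E| > 1: demand is elastic over this range.

-2.09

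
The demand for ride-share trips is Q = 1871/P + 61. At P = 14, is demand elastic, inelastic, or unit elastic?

inelastic

At P = 14, Q = 194.6429.
dQ/dP = −1871/P² = −9.5459.
Point elasticity E = (dQ/dP)·(P/Q) = -9.5459 × 14/194.6429 ≈ -0.687.
|E| ≈ 0.687 < 1, so demand is inelastic.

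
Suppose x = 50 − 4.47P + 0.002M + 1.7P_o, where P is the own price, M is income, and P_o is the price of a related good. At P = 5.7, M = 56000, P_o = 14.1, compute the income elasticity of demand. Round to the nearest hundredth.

x = 50 − 4.47(5.7) + 0.002(56000) + 1.7(14.1) = 50 − 25.479 + 112 + 23.97 = 160.491.
∂x/∂M = +0.002, so E_I = 0.002·(56000/160.491) ≈ 0.70.
E_I ∈ (0,1): normal good (necessity).

0.70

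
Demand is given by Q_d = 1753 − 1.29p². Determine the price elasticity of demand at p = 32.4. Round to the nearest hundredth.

-6.79

At p = 32.4, Q_d = 398.8096.
dQ_d/dp = −2·1.29·p = −83.592.
Point elasticity E = (dQ_d/dp)·(p/Q_d) = -83.592 × 32.4/398.8096 ≈ -6.79.
|E| > 1, so demand is elastic at this price.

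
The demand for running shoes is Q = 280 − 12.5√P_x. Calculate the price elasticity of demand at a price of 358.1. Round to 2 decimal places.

-2.72

At P_x = 358.1, Q = 43.4559.
dQ/dP_x = −12.5/(2√P_x) = −12.5/(2·18.9235).
Point elasticity E = (dQ/dP_x)·(P_x/Q) = -0.3303 × 358.1/43.4559 ≈ -2.72.
|E| > 1, so demand is elastic at this price.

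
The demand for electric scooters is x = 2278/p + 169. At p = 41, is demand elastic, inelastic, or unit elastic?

At p = 41, x = 224.561.
dx/dp = −2278/p² = −1.3551.
Point elasticity E = (dx/dp)·(p/x) = -1.3551 × 41/224.561 ≈ -0.247.
|E| ≈ 0.247 < 1, so demand is inelastic.

inelastic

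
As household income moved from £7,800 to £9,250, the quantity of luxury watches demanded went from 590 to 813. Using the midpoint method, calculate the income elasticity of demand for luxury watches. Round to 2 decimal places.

%ΔQ = (813 − 590)/[(590+813)/2] = 223/701.5 ≈ 0.3179.
%ΔM = (9,250 − 7,800)/[(7,800+9,250)/2] = 1450/8525 ≈ 0.1701.
E_I = %ΔQ/%ΔM ≈ 1.87.
E_I > 1: normal good (luxury).

1.87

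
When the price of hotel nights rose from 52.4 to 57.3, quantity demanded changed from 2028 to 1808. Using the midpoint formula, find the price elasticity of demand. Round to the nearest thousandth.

-1.284

%ΔQ = (1808 − 2028)/[(2028 + 1808)/2] = -220/1918 ≈ -0.1147.
%Δp = (57.3 − 52.4)/[(52.4 + 57.3)/2] = 4.9/54.85 ≈ 0.0893.
Arc elasticity E = %ΔQ/%Δp ≈ -0.1147/0.0893 ≈ -1.284.
|E| > 1: demand is elastic over this range.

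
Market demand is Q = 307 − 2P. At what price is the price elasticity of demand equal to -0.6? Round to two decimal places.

57.56

Set −bP/(a − bP) = −0.6 ⇒ bP = 0.6(a − bP) ⇒ bP(1+0.6) = 0.6·a.
P = 0.6·307/(2·1.6) ≈ 57.56.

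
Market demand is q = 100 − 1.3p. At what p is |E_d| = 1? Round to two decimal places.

For linear demand q = a − bp, E = −bp/(a − bp). |E| = 1 ⇒ bp = a − bp ⇒ p = a/(2b).
p = 100/(2·1.3) ≈ 38.46.

38.46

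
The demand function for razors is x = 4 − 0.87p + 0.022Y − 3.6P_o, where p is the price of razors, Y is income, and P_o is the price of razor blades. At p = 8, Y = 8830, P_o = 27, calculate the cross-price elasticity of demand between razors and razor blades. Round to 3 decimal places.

-1.033

Evaluating quantity at (p, Y, P_o) gives x = 4 − 0.87(8) + 0.022(8830) − 3.6(27) = 4 − 6.96 + 194.26 − 97.2 = 94.1.
∂x/∂P_o = −3.6, so E_xy = -3.6·(27/94.1) ≈ -1.033.
E_xy < 0: the goods are complements.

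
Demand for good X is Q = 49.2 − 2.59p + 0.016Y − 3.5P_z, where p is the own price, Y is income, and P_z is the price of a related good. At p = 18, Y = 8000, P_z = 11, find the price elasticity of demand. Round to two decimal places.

-0.51

Substituting, Q = 49.2 − 2.59(18) + 0.016(8000) − 3.5(11) = 49.2 − 46.62 + 128 − 38.5 = 92.08.
∂Q/∂p = −2.59, so E_p = (−2.59)·(18/92.08) ≈ -0.51.
|E_p| < 1: demand is inelastic.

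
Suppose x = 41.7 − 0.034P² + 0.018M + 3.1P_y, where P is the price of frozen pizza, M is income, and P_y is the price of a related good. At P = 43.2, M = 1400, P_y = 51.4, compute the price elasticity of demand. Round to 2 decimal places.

First evaluate x: 41.7 − 0.034(43.2)² + 0.018(1400) + 3.1(51.4) = 41.7 − 63.4522 + 25.2 + 159.34 = 162.7878.
∂x/∂P = −2·0.034·P = -2.9376, so E_p = -2.9376·(43.2/162.7878) ≈ -0.78.
|E_p| < 1: demand is inelastic.

-0.78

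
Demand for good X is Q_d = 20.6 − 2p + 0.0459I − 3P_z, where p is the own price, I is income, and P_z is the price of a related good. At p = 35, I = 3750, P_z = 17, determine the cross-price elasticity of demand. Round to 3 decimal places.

-0.711

Substituting, Q_d = 20.6 − 2(35) + 0.0459(3750) − 3(17) = 20.6 − 70 + 172.125 − 51 = 71.725.
∂Q_d/∂P_z = −3, so E_xy = -3·(17/71.725) ≈ -0.711.
E_xy < 0: the goods are complements.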